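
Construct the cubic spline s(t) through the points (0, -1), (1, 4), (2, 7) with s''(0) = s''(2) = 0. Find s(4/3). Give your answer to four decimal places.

Put M_i = s'' at the i-th knot. Here h = (1, 1) and Δ = (5, 3), so the interior equations h_(i-1)·M_(i-1) + 2(h_(i-1)+h_i)·M_i + h_i·M_(i+1) = 6(Δ_i − Δ_(i-1)) read
  1·M_0 + 4·M_1 + 1·M_2 = 6(Δ_1 - Δ_0) = -12
Natural end conditions: M_0 = M_2 = 0.
Solving: M_0 = 0, M_1 = -3, M_2 = 0.
On [1, 2], s(t) = 4 + 4·(t - 1) - 3/2·(t - 1)² + 1/2·(t - 1)³.
With (t - 1) = 1/3: s(4/3) = 140/27.

5.1852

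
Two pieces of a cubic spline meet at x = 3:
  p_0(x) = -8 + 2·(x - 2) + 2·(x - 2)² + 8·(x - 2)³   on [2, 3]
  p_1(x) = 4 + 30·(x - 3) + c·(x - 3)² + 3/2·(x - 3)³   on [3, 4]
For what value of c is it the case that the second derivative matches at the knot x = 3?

p_0''(x) = 4 + 48·(x - 2), so p_0''(3) = 52. On the right, p_1''(3) = 2c, so c = 26.

26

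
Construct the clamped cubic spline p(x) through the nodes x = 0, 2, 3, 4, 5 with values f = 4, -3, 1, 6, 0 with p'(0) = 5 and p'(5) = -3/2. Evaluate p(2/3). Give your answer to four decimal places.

Let M_i = p''(x_i). Step sizes h_i = 2, 1, 1, 1; slopes of the chords Δ_i = (y_(i+1) - y_i)/h_i = -7/2, 4, 5, -6.
  2·M_0 + 6·M_1 + 1·M_2 = 6(Δ_1 - Δ_0) = 45
  1·M_1 + 4·M_2 + 1·M_3 = 6(Δ_2 - Δ_1) = 6
  1·M_2 + 4·M_3 + 1·M_4 = 6(Δ_3 - Δ_2) = -66
Clamped end conditions give two more equations: 2h_0·M_0 + h_0·M_1 = 6(Δ_0 - p'(0)) = -51 and h_3·M_3 + 2h_3·M_4 = 6(p'(5) - Δ_3) = 27.
Forward elimination and back-substitution give M_0 = -3179/164, M_1 = 544/41, M_2 = 341/82, M_3 = -980/41, M_4 = 2087/82.
On [0, 2], p(x) = 4 + 5·x - 3179/328·x² + 1785/656·x³.
With x = 2/3: p(2/3) = 1414/369.

3.8320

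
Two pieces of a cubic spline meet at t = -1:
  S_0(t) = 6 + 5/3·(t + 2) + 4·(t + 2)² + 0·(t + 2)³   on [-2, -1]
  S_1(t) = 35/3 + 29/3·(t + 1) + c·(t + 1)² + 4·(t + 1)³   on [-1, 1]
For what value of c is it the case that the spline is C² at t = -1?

S_0''(t) = 8 + 0·(t + 2), so S_0''(-1) = 8. On the right, S_1''(-1) = 2c, so c = 4.

4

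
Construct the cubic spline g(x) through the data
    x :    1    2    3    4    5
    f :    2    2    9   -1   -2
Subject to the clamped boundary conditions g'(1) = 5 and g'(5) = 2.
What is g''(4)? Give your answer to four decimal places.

Write m_i for g''(x_i). With h_i = 1, 1, 1, 1 and divided differences Δ_i = 0, 7, -10, -1, the continuity of g' gives the tridiagonal system
  1·m_0 + 4·m_1 + 1·m_2 = 6(Δ_1 - Δ_0) = 42
  1·m_1 + 4·m_2 + 1·m_3 = 6(Δ_2 - Δ_1) = -102
  1·m_2 + 4·m_3 + 1·m_4 = 6(Δ_3 - Δ_2) = 54
Clamped end conditions give two more equations: 2h_0·m_0 + h_0·m_1 = 6(Δ_0 - g'(1)) = -30 and h_3·m_3 + 2h_3·m_4 = 6(g'(5) - Δ_3) = 18.
Forward elimination and back-substitution give m_0 = -801/28, m_1 = 381/14, m_2 = -153/4, m_3 = 333/14, m_4 = -81/28.

23.7857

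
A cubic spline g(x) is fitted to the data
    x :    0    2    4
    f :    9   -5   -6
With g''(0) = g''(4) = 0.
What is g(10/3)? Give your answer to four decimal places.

Let M_i = g''(x_i). Step sizes h_i = 2, 2; slopes of the chords Δ_i = (y_(i+1) - y_i)/h_i = -7, -1/2.
  2·M_0 + 8·M_1 + 2·M_2 = 6(Δ_1 - Δ_0) = 39
Natural end conditions: M_0 = M_2 = 0.
Hence M_0 = 0, M_1 = 39/8, M_2 = 0.
On [2, 4], g(x) = -5 - 15/4·(x - 2) + 39/16·(x - 2)² - 13/32·(x - 2)³.
With (x - 2) = 4/3: g(10/3) = -179/27.

-6.6296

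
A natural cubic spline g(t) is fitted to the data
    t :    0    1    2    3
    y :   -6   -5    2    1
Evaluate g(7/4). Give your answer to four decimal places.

0.5813

Write M_i for g''(x_i). With h_i = 1, 1, 1 and divided differences Δ_i = 1, 7, -1, the continuity of g' gives the tridiagonal system
  1·M_0 + 4·M_1 + 1·M_2 = 6(Δ_1 - Δ_0) = 36
  1·M_1 + 4·M_2 + 1·M_3 = 6(Δ_2 - Δ_1) = -48
Natural end conditions: M_0 = M_3 = 0.
Hence M_0 = 0, M_1 = 64/5, M_2 = -76/5, M_3 = 0.
On [1, 2], g(t) = -5 + 79/15·(t - 1) + 32/5·(t - 1)² - 14/3·(t - 1)³.
With (t - 1) = 3/4: g(7/4) = 93/160.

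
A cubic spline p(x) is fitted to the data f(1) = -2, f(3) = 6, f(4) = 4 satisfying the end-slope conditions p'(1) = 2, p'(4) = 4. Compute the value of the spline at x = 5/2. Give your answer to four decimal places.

5.4063

Write m_i for p''(x_i). With h_i = 2, 1 and divided differences Δ_i = 4, -2, the continuity of p' gives the tridiagonal system
  2·m_0 + 6·m_1 + 1·m_2 = 6(Δ_1 - Δ_0) = -36
Clamped end conditions give two more equations: 2h_0·m_0 + h_0·m_1 = 6(Δ_0 - p'(1)) = 12 and h_1·m_1 + 2h_1·m_2 = 6(p'(4) - Δ_1) = 36.
Solving the tridiagonal system: m_0 = 29/3, m_1 = -40/3, m_2 = 74/3.
On [1, 3], p(x) = -2 + 2·(x - 1) + 29/6·(x - 1)² - 23/12·(x - 1)³.
With (x - 1) = 3/2: p(5/2) = 173/32.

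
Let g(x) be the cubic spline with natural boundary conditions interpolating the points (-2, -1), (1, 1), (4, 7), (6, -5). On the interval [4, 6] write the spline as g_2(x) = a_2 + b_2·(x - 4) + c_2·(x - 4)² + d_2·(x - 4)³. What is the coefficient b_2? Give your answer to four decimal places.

Put M_i = g'' at the i-th knot. Here h = (3, 3, 2) and Δ = (2/3, 2, -6), so the interior equations h_(i-1)·M_(i-1) + 2(h_(i-1)+h_i)·M_i + h_i·M_(i+1) = 6(Δ_i − Δ_(i-1)) read
  3·M_0 + 12·M_1 + 3·M_2 = 6(Δ_1 - Δ_0) = 8
  3·M_1 + 10·M_2 + 2·M_3 = 6(Δ_2 - Δ_1) = -48
Natural end conditions: M_0 = M_3 = 0.
Forward elimination and back-substitution give M_0 = 0, M_1 = 224/111, M_2 = -200/37, M_3 = 0.
On [4, 6], with g_2(x) = a_2 + b_2·(x - 4) + c_2·(x - 4)² + d_2·(x - 4)³: c_2 = M_2/2 = -100/37, d_2 = (M_3 - M_2)/(6h_2) = 50/111, b_2 = Δ_2 - h_2(2M_2 + M_3)/6 = -266/111.

-2.3964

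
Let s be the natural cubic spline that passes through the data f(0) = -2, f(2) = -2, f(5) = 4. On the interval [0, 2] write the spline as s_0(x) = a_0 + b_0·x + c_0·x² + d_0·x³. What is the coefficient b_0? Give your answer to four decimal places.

Put M_i = s'' at the i-th knot. Here h = (2, 3) and Δ = (0, 2), so the interior equations h_(i-1)·M_(i-1) + 2(h_(i-1)+h_i)·M_i + h_i·M_(i+1) = 6(Δ_i − Δ_(i-1)) read
  2·M_0 + 10·M_1 + 3·M_2 = 6(Δ_1 - Δ_0) = 12
Natural end conditions: M_0 = M_2 = 0.
Solving: M_0 = 0, M_1 = 6/5, M_2 = 0.
On [0, 2], with s_0(x) = a_0 + b_0·x + c_0·x² + d_0·x³: c_0 = M_0/2 = 0, d_0 = (M_1 - M_0)/(6h_0) = 1/10, b_0 = Δ_0 - h_0(2M_0 + M_1)/6 = -2/5.

-0.4000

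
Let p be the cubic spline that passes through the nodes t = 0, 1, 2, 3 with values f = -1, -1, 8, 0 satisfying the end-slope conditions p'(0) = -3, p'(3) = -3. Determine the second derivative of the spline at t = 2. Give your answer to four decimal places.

-40.4000

Let σ_i = p''(x_i). Step sizes h_i = 1, 1, 1; slopes of the chords Δ_i = (y_(i+1) - y_i)/h_i = 0, 9, -8.
  1·σ_0 + 4·σ_1 + 1·σ_2 = 6(Δ_1 - Δ_0) = 54
  1·σ_1 + 4·σ_2 + 1·σ_3 = 6(Δ_2 - Δ_1) = -102
Clamped end conditions give two more equations: 2h_0·σ_0 + h_0·σ_1 = 6(Δ_0 - p'(0)) = 18 and h_2·σ_2 + 2h_2·σ_3 = 6(p'(3) - Δ_2) = 30.
Hence σ_0 = -16/5, σ_1 = 122/5, σ_2 = -202/5, σ_3 = 176/5.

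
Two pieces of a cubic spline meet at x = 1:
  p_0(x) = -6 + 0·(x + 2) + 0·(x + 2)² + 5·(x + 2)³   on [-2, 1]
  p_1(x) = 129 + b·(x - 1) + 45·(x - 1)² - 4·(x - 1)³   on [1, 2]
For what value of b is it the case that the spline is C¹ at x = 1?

p_0'(x) = 0 + 0·(x + 2) + 15·(x + 2)², so p_0'(1) = 135. On the right, p_1'(1) = b, so b = 135.

135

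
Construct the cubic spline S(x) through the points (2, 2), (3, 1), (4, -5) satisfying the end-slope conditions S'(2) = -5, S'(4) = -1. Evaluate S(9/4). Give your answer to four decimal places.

Put m_i = S'' at the i-th knot. Here h = (1, 1) and Δ = (-1, -6), so the interior equations h_(i-1)·m_(i-1) + 2(h_(i-1)+h_i)·m_i + h_i·m_(i+1) = 6(Δ_i − Δ_(i-1)) read
  1·m_0 + 4·m_1 + 1·m_2 = 6(Δ_1 - Δ_0) = -30
Clamped end conditions give two more equations: 2h_0·m_0 + h_0·m_1 = 6(Δ_0 - S'(2)) = 24 and h_1·m_1 + 2h_1·m_2 = 6(S'(4) - Δ_1) = 30.
Hence m_0 = 43/2, m_1 = -19, m_2 = 49/2.
On [2, 3], S(x) = 2 - 5·(x - 2) + 43/4·(x - 2)² - 27/4·(x - 2)³.
With (x - 2) = 1/4: S(9/4) = 337/256.

1.3164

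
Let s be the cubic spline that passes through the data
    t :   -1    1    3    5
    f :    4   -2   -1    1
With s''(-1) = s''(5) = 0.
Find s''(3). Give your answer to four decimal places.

Let M_i = s''(x_i). Step sizes h_i = 2, 2, 2; slopes of the chords Δ_i = (y_(i+1) - y_i)/h_i = -3, 1/2, 1.
  2·M_0 + 8·M_1 + 2·M_2 = 6(Δ_1 - Δ_0) = 21
  2·M_1 + 8·M_2 + 2·M_3 = 6(Δ_2 - Δ_1) = 3
Natural end conditions: M_0 = M_3 = 0.
Solving: M_0 = 0, M_1 = 27/10, M_2 = -3/10, M_3 = 0.

-0.3000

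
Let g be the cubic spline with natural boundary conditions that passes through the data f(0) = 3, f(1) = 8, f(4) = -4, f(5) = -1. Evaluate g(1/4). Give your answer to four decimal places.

Write m_i for g''(x_i). With h_i = 1, 3, 1 and divided differences Δ_i = 5, -4, 3, the continuity of g' gives the tridiagonal system
  1·m_0 + 8·m_1 + 3·m_2 = 6(Δ_1 - Δ_0) = -54
  3·m_1 + 8·m_2 + 1·m_3 = 6(Δ_2 - Δ_1) = 42
Natural end conditions: m_0 = m_3 = 0.
Solving: m_0 = 0, m_1 = -558/55, m_2 = 498/55, m_3 = 0.
On [0, 1], g(x) = 3 + 368/55·x + 0·x² - 93/55·x³.
With x = 1/4: g(1/4) = 3271/704.

4.6463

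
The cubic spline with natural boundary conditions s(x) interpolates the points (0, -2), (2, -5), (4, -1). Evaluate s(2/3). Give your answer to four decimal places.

Write M_i for s''(x_i). With h_i = 2, 2 and divided differences Δ_i = -3/2, 2, the continuity of s' gives the tridiagonal system
  2·M_0 + 8·M_1 + 2·M_2 = 6(Δ_1 - Δ_0) = 21
Natural end conditions: M_0 = M_2 = 0.
Solving the tridiagonal system: M_0 = 0, M_1 = 21/8, M_2 = 0.
On [0, 2], s(x) = -2 - 19/8·x + 0·x² + 7/32·x³.
With x = 2/3: s(2/3) = -95/27.

-3.5185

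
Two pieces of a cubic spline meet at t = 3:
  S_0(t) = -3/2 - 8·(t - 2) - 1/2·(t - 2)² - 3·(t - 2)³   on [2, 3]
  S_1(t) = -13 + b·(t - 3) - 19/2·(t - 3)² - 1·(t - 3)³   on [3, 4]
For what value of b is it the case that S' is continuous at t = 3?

-18

S_0'(t) = -8 - 1·(t - 2) - 9·(t - 2)², so S_0'(3) = -18. On the right, S_1'(3) = b, so b = -18.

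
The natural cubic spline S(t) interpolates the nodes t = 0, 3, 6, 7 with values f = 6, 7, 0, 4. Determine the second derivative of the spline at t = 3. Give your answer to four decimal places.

-2.7816

Put M_i = S'' at the i-th knot. Here h = (3, 3, 1) and Δ = (1/3, -7/3, 4), so the interior equations h_(i-1)·M_(i-1) + 2(h_(i-1)+h_i)·M_i + h_i·M_(i+1) = 6(Δ_i − Δ_(i-1)) read
  3·M_0 + 12·M_1 + 3·M_2 = 6(Δ_1 - Δ_0) = -16
  3·M_1 + 8·M_2 + 1·M_3 = 6(Δ_2 - Δ_1) = 38
Natural end conditions: M_0 = M_3 = 0.
Forward elimination and back-substitution give M_0 = 0, M_1 = -242/87, M_2 = 168/29, M_3 = 0.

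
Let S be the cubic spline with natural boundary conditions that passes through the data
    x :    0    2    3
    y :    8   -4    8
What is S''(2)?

18

Let M_i = S''(x_i). Step sizes h_i = 2, 1; slopes of the chords Δ_i = (y_(i+1) - y_i)/h_i = -6, 12.
  2·M_0 + 6·M_1 + 1·M_2 = 6(Δ_1 - Δ_0) = 108
Natural end conditions: M_0 = M_2 = 0.
Solving: M_0 = 0, M_1 = 18, M_2 = 0.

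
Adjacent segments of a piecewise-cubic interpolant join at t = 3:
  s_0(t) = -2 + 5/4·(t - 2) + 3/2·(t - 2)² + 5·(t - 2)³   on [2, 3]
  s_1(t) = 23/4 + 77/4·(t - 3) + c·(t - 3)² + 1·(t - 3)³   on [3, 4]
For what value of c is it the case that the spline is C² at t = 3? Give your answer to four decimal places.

16.5000

s_0''(t) = 3 + 30·(t - 2), so s_0''(3) = 33. On the right, s_1''(3) = 2c, so c = 33/2.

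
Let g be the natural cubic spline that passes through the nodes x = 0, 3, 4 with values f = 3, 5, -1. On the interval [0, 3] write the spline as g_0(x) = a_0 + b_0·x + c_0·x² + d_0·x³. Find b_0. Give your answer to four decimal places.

With M_i denoting the second derivative at x_i, h_i = 3, 1, and Δ_i = (y_(i+1) − y_i)/h_i = 2/3, -6:
  3·M_0 + 8·M_1 + 1·M_2 = 6(Δ_1 - Δ_0) = -40
Natural end conditions: M_0 = M_2 = 0.
Solving the tridiagonal system: M_0 = 0, M_1 = -5, M_2 = 0.
On [0, 3], with g_0(x) = a_0 + b_0·x + c_0·x² + d_0·x³: c_0 = M_0/2 = 0, d_0 = (M_1 - M_0)/(6h_0) = -5/18, b_0 = Δ_0 - h_0(2M_0 + M_1)/6 = 19/6.

3.1667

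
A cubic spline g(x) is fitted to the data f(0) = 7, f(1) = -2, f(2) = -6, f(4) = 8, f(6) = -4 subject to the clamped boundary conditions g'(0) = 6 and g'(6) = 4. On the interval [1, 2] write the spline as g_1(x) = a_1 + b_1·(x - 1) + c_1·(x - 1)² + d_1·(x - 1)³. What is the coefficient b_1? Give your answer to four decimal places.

Write M_i for g''(x_i). With h_i = 1, 1, 2, 2 and divided differences Δ_i = -9, -4, 7, -6, the continuity of g' gives the tridiagonal system
  1·M_0 + 4·M_1 + 1·M_2 = 6(Δ_1 - Δ_0) = 30
  1·M_1 + 6·M_2 + 2·M_3 = 6(Δ_2 - Δ_1) = 66
  2·M_2 + 8·M_3 + 2·M_4 = 6(Δ_3 - Δ_2) = -78
Clamped end conditions give two more equations: 2h_0·M_0 + h_0·M_1 = 6(Δ_0 - g'(0)) = -90 and h_3·M_3 + 2h_3·M_4 = 6(g'(6) - Δ_3) = 60.
Hence M_0 = -1126/21, M_1 = 362/21, M_2 = 44/3, M_3 = -412/21, M_4 = 521/21.
On [1, 2], with g_1(x) = a_1 + b_1·(x - 1) + c_1·(x - 1)² + d_1·(x - 1)³: c_1 = M_1/2 = 181/21, d_1 = (M_2 - M_1)/(6h_1) = -3/7, b_1 = Δ_1 - h_1(2M_1 + M_2)/6 = -256/21.

-12.1905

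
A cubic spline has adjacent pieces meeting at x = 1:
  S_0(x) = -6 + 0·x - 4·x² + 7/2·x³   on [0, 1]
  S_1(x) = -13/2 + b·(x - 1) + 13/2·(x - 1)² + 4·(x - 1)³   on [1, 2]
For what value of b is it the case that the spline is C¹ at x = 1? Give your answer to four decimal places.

S_0'(x) = 0 - 8·x + 21/2·x², so S_0'(1) = 5/2. On the right, S_1'(1) = b, so b = 5/2.

2.5000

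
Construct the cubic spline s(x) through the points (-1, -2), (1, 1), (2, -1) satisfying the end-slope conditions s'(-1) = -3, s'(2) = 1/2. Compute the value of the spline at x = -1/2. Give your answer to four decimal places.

Let M_i = s''(x_i). Step sizes h_i = 2, 1; slopes of the chords Δ_i = (y_(i+1) - y_i)/h_i = 3/2, -2.
  2·M_0 + 6·M_1 + 1·M_2 = 6(Δ_1 - Δ_0) = -21
Clamped end conditions give two more equations: 2h_0·M_0 + h_0·M_1 = 6(Δ_0 - s'(-1)) = 27 and h_1·M_1 + 2h_1·M_2 = 6(s'(2) - Δ_1) = 15.
Hence M_0 = 137/12, M_1 = -28/3, M_2 = 73/6.
On [-1, 1], s(x) = -2 - 3·(x + 1) + 137/24·(x + 1)² - 83/48·(x + 1)³.
With (x + 1) = 1/2: s(-1/2) = -293/128.

-2.2891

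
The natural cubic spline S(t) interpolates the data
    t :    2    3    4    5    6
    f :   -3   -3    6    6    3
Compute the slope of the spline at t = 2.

Let σ_i = S''(x_i). Step sizes h_i = 1, 1, 1, 1; slopes of the chords Δ_i = (y_(i+1) - y_i)/h_i = 0, 9, 0, -3.
  1·σ_0 + 4·σ_1 + 1·σ_2 = 6(Δ_1 - Δ_0) = 54
  1·σ_1 + 4·σ_2 + 1·σ_3 = 6(Δ_2 - Δ_1) = -54
  1·σ_2 + 4·σ_3 + 1·σ_4 = 6(Δ_3 - Δ_2) = -18
Natural end conditions: σ_0 = σ_4 = 0.
Forward elimination and back-substitution give σ_0 = 0, σ_1 = 18, σ_2 = -18, σ_3 = 0, σ_4 = 0.
On [2, 3], S'(t) = b_0 + 2c_0·(t - 2) + 3d_0·(t - 2)² with b_0 = Δ_0 - h_0(2σ_0 + σ_1)/6 = -3, c_0 = σ_0/2 = 0, d_0 = (σ_1 - σ_0)/(6h_0) = 3. So S'(2) = -3.

-3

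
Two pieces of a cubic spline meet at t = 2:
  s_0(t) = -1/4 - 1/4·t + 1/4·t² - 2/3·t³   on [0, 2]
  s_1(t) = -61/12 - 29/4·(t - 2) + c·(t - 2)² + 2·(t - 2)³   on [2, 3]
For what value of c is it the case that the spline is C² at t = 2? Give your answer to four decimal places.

s_0''(t) = 1/2 - 4·t, so s_0''(2) = -15/2. On the right, s_1''(2) = 2c, so c = -15/4.

-3.7500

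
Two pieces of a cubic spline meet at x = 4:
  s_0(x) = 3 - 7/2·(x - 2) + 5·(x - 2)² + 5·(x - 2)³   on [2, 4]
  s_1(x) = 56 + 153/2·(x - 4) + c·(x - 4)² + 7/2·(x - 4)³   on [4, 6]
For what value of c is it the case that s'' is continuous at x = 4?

s_0''(x) = 10 + 30·(x - 2), so s_0''(4) = 70. On the right, s_1''(4) = 2c, so c = 35.

35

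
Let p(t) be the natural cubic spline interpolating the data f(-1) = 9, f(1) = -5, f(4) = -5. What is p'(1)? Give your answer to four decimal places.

-4.2000

Put m_i = p'' at the i-th knot. Here h = (2, 3) and Δ = (-7, 0), so the interior equations h_(i-1)·m_(i-1) + 2(h_(i-1)+h_i)·m_i + h_i·m_(i+1) = 6(Δ_i − Δ_(i-1)) read
  2·m_0 + 10·m_1 + 3·m_2 = 6(Δ_1 - Δ_0) = 42
Natural end conditions: m_0 = m_2 = 0.
Forward elimination and back-substitution give m_0 = 0, m_1 = 21/5, m_2 = 0.
On [1, 4], p'(t) = b_1 + 2c_1·(t - 1) + 3d_1·(t - 1)² with b_1 = Δ_1 - h_1(2m_1 + m_2)/6 = -21/5, c_1 = m_1/2 = 21/10, d_1 = (m_2 - m_1)/(6h_1) = -7/30. So p'(1) = -21/5.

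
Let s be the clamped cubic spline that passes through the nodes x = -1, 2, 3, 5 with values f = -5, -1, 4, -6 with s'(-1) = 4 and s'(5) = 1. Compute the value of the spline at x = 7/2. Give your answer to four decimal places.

2.4911

With σ_i denoting the second derivative at x_i, h_i = 3, 1, 2, and Δ_i = (y_(i+1) − y_i)/h_i = 4/3, 5, -5:
  3·σ_0 + 8·σ_1 + 1·σ_2 = 6(Δ_1 - Δ_0) = 22
  1·σ_1 + 6·σ_2 + 2·σ_3 = 6(Δ_2 - Δ_1) = -60
Clamped end conditions give two more equations: 2h_0·σ_0 + h_0·σ_1 = 6(Δ_0 - s'(-1)) = -16 and h_2·σ_2 + 2h_2·σ_3 = 6(s'(5) - Δ_2) = 36.
Solving: σ_0 = -44/7, σ_1 = 152/21, σ_2 = -358/21, σ_3 = 368/21.
On [3, 5], s(x) = 4 + 11/21·(x - 3) - 179/21·(x - 3)² + 121/42·(x - 3)³.
With (x - 3) = 1/2: s(7/2) = 279/112.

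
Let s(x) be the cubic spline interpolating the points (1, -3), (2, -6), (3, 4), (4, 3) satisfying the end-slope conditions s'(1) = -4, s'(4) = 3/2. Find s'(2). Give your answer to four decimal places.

Put m_i = s'' at the i-th knot. Here h = (1, 1, 1) and Δ = (-3, 10, -1), so the interior equations h_(i-1)·m_(i-1) + 2(h_(i-1)+h_i)·m_i + h_i·m_(i+1) = 6(Δ_i − Δ_(i-1)) read
  1·m_0 + 4·m_1 + 1·m_2 = 6(Δ_1 - Δ_0) = 78
  1·m_1 + 4·m_2 + 1·m_3 = 6(Δ_2 - Δ_1) = -66
Clamped end conditions give two more equations: 2h_0·m_0 + h_0·m_1 = 6(Δ_0 - s'(1)) = 6 and h_2·m_2 + 2h_2·m_3 = 6(s'(4) - Δ_2) = 15.
Solving the tridiagonal system: m_0 = -179/15, m_1 = 448/15, m_2 = -443/15, m_3 = 334/15.
On [2, 3], s'(x) = b_1 + 2c_1·(x - 2) + 3d_1·(x - 2)² with b_1 = Δ_1 - h_1(2m_1 + m_2)/6 = 149/30, c_1 = m_1/2 = 224/15, d_1 = (m_2 - m_1)/(6h_1) = -99/10. So s'(2) = 149/30.

4.9667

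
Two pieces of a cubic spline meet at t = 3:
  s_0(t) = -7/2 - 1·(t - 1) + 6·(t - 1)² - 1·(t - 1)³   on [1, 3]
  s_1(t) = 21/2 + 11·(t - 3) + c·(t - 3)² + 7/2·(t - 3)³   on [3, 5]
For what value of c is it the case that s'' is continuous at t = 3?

s_0''(t) = 12 - 6·(t - 1), so s_0''(3) = 0. On the right, s_1''(3) = 2c, so c = 0.

0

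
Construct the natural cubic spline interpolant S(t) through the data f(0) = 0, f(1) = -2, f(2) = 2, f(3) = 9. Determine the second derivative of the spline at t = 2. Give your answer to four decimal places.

2.4000

Put M_i = S'' at the i-th knot. Here h = (1, 1, 1) and Δ = (-2, 4, 7), so the interior equations h_(i-1)·M_(i-1) + 2(h_(i-1)+h_i)·M_i + h_i·M_(i+1) = 6(Δ_i − Δ_(i-1)) read
  1·M_0 + 4·M_1 + 1·M_2 = 6(Δ_1 - Δ_0) = 36
  1·M_1 + 4·M_2 + 1·M_3 = 6(Δ_2 - Δ_1) = 18
Natural end conditions: M_0 = M_3 = 0.
Hence M_0 = 0, M_1 = 42/5, M_2 = 12/5, M_3 = 0.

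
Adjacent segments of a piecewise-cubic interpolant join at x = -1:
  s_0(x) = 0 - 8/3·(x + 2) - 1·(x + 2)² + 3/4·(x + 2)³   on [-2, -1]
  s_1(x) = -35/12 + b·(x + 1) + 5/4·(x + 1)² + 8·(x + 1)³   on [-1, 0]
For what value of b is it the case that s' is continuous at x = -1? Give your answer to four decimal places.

s_0'(x) = -8/3 - 2·(x + 2) + 9/4·(x + 2)², so s_0'(-1) = -29/12. On the right, s_1'(-1) = b, so b = -29/12.

-2.4167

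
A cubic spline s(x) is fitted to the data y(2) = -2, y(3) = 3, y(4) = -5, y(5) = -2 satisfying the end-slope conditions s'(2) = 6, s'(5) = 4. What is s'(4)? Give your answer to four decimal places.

-4.0667

Write M_i for s''(x_i). With h_i = 1, 1, 1 and divided differences Δ_i = 5, -8, 3, the continuity of s' gives the tridiagonal system
  1·M_0 + 4·M_1 + 1·M_2 = 6(Δ_1 - Δ_0) = -78
  1·M_1 + 4·M_2 + 1·M_3 = 6(Δ_2 - Δ_1) = 66
Clamped end conditions give two more equations: 2h_0·M_0 + h_0·M_1 = 6(Δ_0 - s'(2)) = -6 and h_2·M_2 + 2h_2·M_3 = 6(s'(5) - Δ_2) = 6.
Hence M_0 = 172/15, M_1 = -434/15, M_2 = 394/15, M_3 = -152/15.
On [4, 5], s'(x) = b_2 + 2c_2·(x - 4) + 3d_2·(x - 4)² with b_2 = Δ_2 - h_2(2M_2 + M_3)/6 = -61/15, c_2 = M_2/2 = 197/15, d_2 = (M_3 - M_2)/(6h_2) = -91/15. So s'(4) = -61/15.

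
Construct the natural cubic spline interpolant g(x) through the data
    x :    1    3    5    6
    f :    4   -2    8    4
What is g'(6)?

Put M_i = g'' at the i-th knot. Here h = (2, 2, 1) and Δ = (-3, 5, -4), so the interior equations h_(i-1)·M_(i-1) + 2(h_(i-1)+h_i)·M_i + h_i·M_(i+1) = 6(Δ_i − Δ_(i-1)) read
  2·M_0 + 8·M_1 + 2·M_2 = 6(Δ_1 - Δ_0) = 48
  2·M_1 + 6·M_2 + 1·M_3 = 6(Δ_2 - Δ_1) = -54
Natural end conditions: M_0 = M_3 = 0.
Hence M_0 = 0, M_1 = 9, M_2 = -12, M_3 = 0.
On [5, 6], g'(x) = b_2 + 2c_2·(x - 5) + 3d_2·(x - 5)² with b_2 = Δ_2 - h_2(2M_2 + M_3)/6 = 0, c_2 = M_2/2 = -6, d_2 = (M_3 - M_2)/(6h_2) = 2. So g'(6) = -6.

-6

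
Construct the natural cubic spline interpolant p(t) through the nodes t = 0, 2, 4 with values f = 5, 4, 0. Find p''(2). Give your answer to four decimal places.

-1.1250

Put σ_i = p'' at the i-th knot. Here h = (2, 2) and Δ = (-1/2, -2), so the interior equations h_(i-1)·σ_(i-1) + 2(h_(i-1)+h_i)·σ_i + h_i·σ_(i+1) = 6(Δ_i − Δ_(i-1)) read
  2·σ_0 + 8·σ_1 + 2·σ_2 = 6(Δ_1 - Δ_0) = -9
Natural end conditions: σ_0 = σ_2 = 0.
Hence σ_0 = 0, σ_1 = -9/8, σ_2 = 0.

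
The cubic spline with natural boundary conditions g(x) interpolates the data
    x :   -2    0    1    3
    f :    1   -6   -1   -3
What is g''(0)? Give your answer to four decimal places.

With M_i denoting the second derivative at x_i, h_i = 2, 1, 2, and Δ_i = (y_(i+1) − y_i)/h_i = -7/2, 5, -1:
  2·M_0 + 6·M_1 + 1·M_2 = 6(Δ_1 - Δ_0) = 51
  1·M_1 + 6·M_2 + 2·M_3 = 6(Δ_2 - Δ_1) = -36
Natural end conditions: M_0 = M_3 = 0.
Solving: M_0 = 0, M_1 = 342/35, M_2 = -267/35, M_3 = 0.

9.7714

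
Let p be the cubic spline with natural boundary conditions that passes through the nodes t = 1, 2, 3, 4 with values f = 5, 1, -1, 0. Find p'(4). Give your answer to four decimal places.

Let M_i = p''(x_i). Step sizes h_i = 1, 1, 1; slopes of the chords Δ_i = (y_(i+1) - y_i)/h_i = -4, -2, 1.
  1·M_0 + 4·M_1 + 1·M_2 = 6(Δ_1 - Δ_0) = 12
  1·M_1 + 4·M_2 + 1·M_3 = 6(Δ_2 - Δ_1) = 18
Natural end conditions: M_0 = M_3 = 0.
Hence M_0 = 0, M_1 = 2, M_2 = 4, M_3 = 0.
On [3, 4], p'(t) = b_2 + 2c_2·(t - 3) + 3d_2·(t - 3)² with b_2 = Δ_2 - h_2(2M_2 + M_3)/6 = -1/3, c_2 = M_2/2 = 2, d_2 = (M_3 - M_2)/(6h_2) = -2/3. So p'(4) = 5/3.

1.6667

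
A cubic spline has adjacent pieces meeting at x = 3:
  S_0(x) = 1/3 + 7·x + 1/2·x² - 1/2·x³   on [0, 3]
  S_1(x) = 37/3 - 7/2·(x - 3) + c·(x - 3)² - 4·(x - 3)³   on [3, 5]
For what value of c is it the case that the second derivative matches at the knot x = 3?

S_0''(x) = 1 - 3·x, so S_0''(3) = -8. On the right, S_1''(3) = 2c, so c = -4.

-4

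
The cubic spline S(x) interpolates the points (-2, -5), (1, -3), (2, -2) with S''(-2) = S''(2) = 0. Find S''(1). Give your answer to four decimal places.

With M_i denoting the second derivative at x_i, h_i = 3, 1, and Δ_i = (y_(i+1) − y_i)/h_i = 2/3, 1:
  3·M_0 + 8·M_1 + 1·M_2 = 6(Δ_1 - Δ_0) = 2
Natural end conditions: M_0 = M_2 = 0.
Forward elimination and back-substitution give M_0 = 0, M_1 = 1/4, M_2 = 0.

0.2500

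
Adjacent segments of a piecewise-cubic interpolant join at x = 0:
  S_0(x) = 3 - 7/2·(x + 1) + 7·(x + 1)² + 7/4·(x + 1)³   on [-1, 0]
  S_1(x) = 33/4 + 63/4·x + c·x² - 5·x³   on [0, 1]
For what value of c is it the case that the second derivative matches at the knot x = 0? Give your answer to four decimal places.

12.2500

S_0''(x) = 14 + 21/2·(x + 1), so S_0''(0) = 49/2. On the right, S_1''(0) = 2c, so c = 49/4.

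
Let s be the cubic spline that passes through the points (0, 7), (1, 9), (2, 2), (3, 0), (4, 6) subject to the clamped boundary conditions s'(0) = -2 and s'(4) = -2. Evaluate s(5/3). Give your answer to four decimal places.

Write m_i for s''(x_i). With h_i = 1, 1, 1, 1 and divided differences Δ_i = 2, -7, -2, 6, the continuity of s' gives the tridiagonal system
  1·m_0 + 4·m_1 + 1·m_2 = 6(Δ_1 - Δ_0) = -54
  1·m_1 + 4·m_2 + 1·m_3 = 6(Δ_2 - Δ_1) = 30
  1·m_2 + 4·m_3 + 1·m_4 = 6(Δ_3 - Δ_2) = 48
Clamped end conditions give two more equations: 2h_0·m_0 + h_0·m_1 = 6(Δ_0 - s'(0)) = 24 and h_3·m_3 + 2h_3·m_4 = 6(s'(4) - Δ_3) = -48.
Hence m_0 = 633/28, m_1 = -297/14, m_2 = 33/4, m_3 = 255/14, m_4 = -927/28.
On [1, 2], s(t) = 9 - 73/56·(t - 1) - 297/28·(t - 1)² + 275/56·(t - 1)³.
With (t - 1) = 2/3: s(5/3) = 3683/756.

4.8717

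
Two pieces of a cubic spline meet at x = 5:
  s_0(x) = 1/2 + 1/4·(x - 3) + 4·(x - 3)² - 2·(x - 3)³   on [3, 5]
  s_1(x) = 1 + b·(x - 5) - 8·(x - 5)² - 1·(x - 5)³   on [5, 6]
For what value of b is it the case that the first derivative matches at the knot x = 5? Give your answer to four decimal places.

s_0'(x) = 1/4 + 8·(x - 3) - 6·(x - 3)², so s_0'(5) = -31/4. On the right, s_1'(5) = b, so b = -31/4.

-7.7500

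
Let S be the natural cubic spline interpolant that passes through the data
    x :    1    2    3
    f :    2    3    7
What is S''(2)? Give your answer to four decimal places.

4.5000

Write M_i for S''(x_i). With h_i = 1, 1 and divided differences Δ_i = 1, 4, the continuity of S' gives the tridiagonal system
  1·M_0 + 4·M_1 + 1·M_2 = 6(Δ_1 - Δ_0) = 18
Natural end conditions: M_0 = M_2 = 0.
Solving: M_0 = 0, M_1 = 9/2, M_2 = 0.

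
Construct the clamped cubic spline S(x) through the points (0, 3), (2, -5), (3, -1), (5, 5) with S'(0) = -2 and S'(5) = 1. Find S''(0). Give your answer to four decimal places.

With m_i denoting the second derivative at x_i, h_i = 2, 1, 2, and Δ_i = (y_(i+1) − y_i)/h_i = -4, 4, 3:
  2·m_0 + 6·m_1 + 1·m_2 = 6(Δ_1 - Δ_0) = 48
  1·m_1 + 6·m_2 + 2·m_3 = 6(Δ_2 - Δ_1) = -6
Clamped end conditions give two more equations: 2h_0·m_0 + h_0·m_1 = 6(Δ_0 - S'(0)) = -12 and h_2·m_2 + 2h_2·m_3 = 6(S'(5) - Δ_2) = -12.
Hence m_0 = -69/8, m_1 = 45/4, m_2 = -9/4, m_3 = -15/8.

-8.6250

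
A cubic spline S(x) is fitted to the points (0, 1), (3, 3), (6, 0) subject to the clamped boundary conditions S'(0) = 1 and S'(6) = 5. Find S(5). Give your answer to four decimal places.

-1.8333

Let σ_i = S''(x_i). Step sizes h_i = 3, 3; slopes of the chords Δ_i = (y_(i+1) - y_i)/h_i = 2/3, -1.
  3·σ_0 + 12·σ_1 + 3·σ_2 = 6(Δ_1 - Δ_0) = -10
Clamped end conditions give two more equations: 2h_0·σ_0 + h_0·σ_1 = 6(Δ_0 - S'(0)) = -2 and h_1·σ_1 + 2h_1·σ_2 = 6(S'(6) - Δ_1) = 36.
Solving the tridiagonal system: σ_0 = 7/6, σ_1 = -3, σ_2 = 15/2.
On [3, 6], S(x) = 3 - 7/4·(x - 3) - 3/2·(x - 3)² + 7/12·(x - 3)³.
With (x - 3) = 2: S(5) = -11/6.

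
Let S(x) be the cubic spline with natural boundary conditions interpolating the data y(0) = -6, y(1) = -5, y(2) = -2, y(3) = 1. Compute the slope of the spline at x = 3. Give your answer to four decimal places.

2.8667

Put σ_i = S'' at the i-th knot. Here h = (1, 1, 1) and Δ = (1, 3, 3), so the interior equations h_(i-1)·σ_(i-1) + 2(h_(i-1)+h_i)·σ_i + h_i·σ_(i+1) = 6(Δ_i − Δ_(i-1)) read
  1·σ_0 + 4·σ_1 + 1·σ_2 = 6(Δ_1 - Δ_0) = 12
  1·σ_1 + 4·σ_2 + 1·σ_3 = 6(Δ_2 - Δ_1) = 0
Natural end conditions: σ_0 = σ_3 = 0.
Solving the tridiagonal system: σ_0 = 0, σ_1 = 16/5, σ_2 = -4/5, σ_3 = 0.
On [2, 3], S'(x) = b_2 + 2c_2·(x - 2) + 3d_2·(x - 2)² with b_2 = Δ_2 - h_2(2σ_2 + σ_3)/6 = 49/15, c_2 = σ_2/2 = -2/5, d_2 = (σ_3 - σ_2)/(6h_2) = 2/15. So S'(3) = 43/15.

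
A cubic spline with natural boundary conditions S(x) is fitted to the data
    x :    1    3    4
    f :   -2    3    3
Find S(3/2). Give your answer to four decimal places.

Put m_i = S'' at the i-th knot. Here h = (2, 1) and Δ = (5/2, 0), so the interior equations h_(i-1)·m_(i-1) + 2(h_(i-1)+h_i)·m_i + h_i·m_(i+1) = 6(Δ_i − Δ_(i-1)) read
  2·m_0 + 6·m_1 + 1·m_2 = 6(Δ_1 - Δ_0) = -15
Natural end conditions: m_0 = m_2 = 0.
Solving the tridiagonal system: m_0 = 0, m_1 = -5/2, m_2 = 0.
On [1, 3], S(x) = -2 + 10/3·(x - 1) + 0·(x - 1)² - 5/24·(x - 1)³.
With (x - 1) = 1/2: S(3/2) = -23/64.

-0.3594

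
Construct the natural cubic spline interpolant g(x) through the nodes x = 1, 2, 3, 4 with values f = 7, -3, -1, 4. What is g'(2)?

With M_i denoting the second derivative at x_i, h_i = 1, 1, 1, and Δ_i = (y_(i+1) − y_i)/h_i = -10, 2, 5:
  1·M_0 + 4·M_1 + 1·M_2 = 6(Δ_1 - Δ_0) = 72
  1·M_1 + 4·M_2 + 1·M_3 = 6(Δ_2 - Δ_1) = 18
Natural end conditions: M_0 = M_3 = 0.
Solving the tridiagonal system: M_0 = 0, M_1 = 18, M_2 = 0, M_3 = 0.
On [2, 3], g'(x) = b_1 + 2c_1·(x - 2) + 3d_1·(x - 2)² with b_1 = Δ_1 - h_1(2M_1 + M_2)/6 = -4, c_1 = M_1/2 = 9, d_1 = (M_2 - M_1)/(6h_1) = -3. So g'(2) = -4.

-4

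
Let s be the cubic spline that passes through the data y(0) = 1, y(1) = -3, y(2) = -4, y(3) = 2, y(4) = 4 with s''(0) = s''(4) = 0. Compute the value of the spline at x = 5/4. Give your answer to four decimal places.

-3.8117

With m_i denoting the second derivative at x_i, h_i = 1, 1, 1, 1, and Δ_i = (y_(i+1) − y_i)/h_i = -4, -1, 6, 2:
  1·m_0 + 4·m_1 + 1·m_2 = 6(Δ_1 - Δ_0) = 18
  1·m_1 + 4·m_2 + 1·m_3 = 6(Δ_2 - Δ_1) = 42
  1·m_2 + 4·m_3 + 1·m_4 = 6(Δ_3 - Δ_2) = -24
Natural end conditions: m_0 = m_4 = 0.
Solving: m_0 = 0, m_1 = 39/28, m_2 = 87/7, m_3 = -255/28, m_4 = 0.
On [1, 2], s(x) = -3 - 99/28·(x - 1) + 39/56·(x - 1)² + 103/56·(x - 1)³.
With (x - 1) = 1/4: s(5/4) = -13661/3584.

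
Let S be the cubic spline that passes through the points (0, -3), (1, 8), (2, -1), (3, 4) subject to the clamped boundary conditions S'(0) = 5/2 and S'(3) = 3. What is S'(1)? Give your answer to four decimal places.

Put M_i = S'' at the i-th knot. Here h = (1, 1, 1) and Δ = (11, -9, 5), so the interior equations h_(i-1)·M_(i-1) + 2(h_(i-1)+h_i)·M_i + h_i·M_(i+1) = 6(Δ_i − Δ_(i-1)) read
  1·M_0 + 4·M_1 + 1·M_2 = 6(Δ_1 - Δ_0) = -120
  1·M_1 + 4·M_2 + 1·M_3 = 6(Δ_2 - Δ_1) = 84
Clamped end conditions give two more equations: 2h_0·M_0 + h_0·M_1 = 6(Δ_0 - S'(0)) = 51 and h_2·M_2 + 2h_2·M_3 = 6(S'(3) - Δ_2) = -12.
Solving the tridiagonal system: M_0 = 782/15, M_1 = -799/15, M_2 = 614/15, M_3 = -397/15.
On [1, 2], S'(t) = b_1 + 2c_1·(t - 1) + 3d_1·(t - 1)² with b_1 = Δ_1 - h_1(2M_1 + M_2)/6 = 29/15, c_1 = M_1/2 = -799/30, d_1 = (M_2 - M_1)/(6h_1) = 157/10. So S'(1) = 29/15.

1.9333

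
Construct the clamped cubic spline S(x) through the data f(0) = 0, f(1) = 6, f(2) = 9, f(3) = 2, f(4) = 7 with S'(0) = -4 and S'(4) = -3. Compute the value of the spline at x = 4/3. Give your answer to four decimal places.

Put M_i = S'' at the i-th knot. Here h = (1, 1, 1, 1) and Δ = (6, 3, -7, 5), so the interior equations h_(i-1)·M_(i-1) + 2(h_(i-1)+h_i)·M_i + h_i·M_(i+1) = 6(Δ_i − Δ_(i-1)) read
  1·M_0 + 4·M_1 + 1·M_2 = 6(Δ_1 - Δ_0) = -18
  1·M_1 + 4·M_2 + 1·M_3 = 6(Δ_2 - Δ_1) = -60
  1·M_2 + 4·M_3 + 1·M_4 = 6(Δ_3 - Δ_2) = 72
Clamped end conditions give two more equations: 2h_0·M_0 + h_0·M_1 = 6(Δ_0 - S'(0)) = 60 and h_3·M_3 + 2h_3·M_4 = 6(S'(4) - Δ_3) = -48.
Solving: M_0 = 473/14, M_1 = -53/7, M_2 = -43/2, M_3 = 235/7, M_4 = -571/14.
On [1, 2], S(x) = 6 + 255/28·(x - 1) - 53/14·(x - 1)² - 65/28·(x - 1)³.
With (x - 1) = 1/3: S(4/3) = 1612/189.

8.5291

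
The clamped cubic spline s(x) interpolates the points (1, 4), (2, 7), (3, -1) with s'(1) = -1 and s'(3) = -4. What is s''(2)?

-30

Put M_i = s'' at the i-th knot. Here h = (1, 1) and Δ = (3, -8), so the interior equations h_(i-1)·M_(i-1) + 2(h_(i-1)+h_i)·M_i + h_i·M_(i+1) = 6(Δ_i − Δ_(i-1)) read
  1·M_0 + 4·M_1 + 1·M_2 = 6(Δ_1 - Δ_0) = -66
Clamped end conditions give two more equations: 2h_0·M_0 + h_0·M_1 = 6(Δ_0 - s'(1)) = 24 and h_1·M_1 + 2h_1·M_2 = 6(s'(3) - Δ_1) = 24.
Hence M_0 = 27, M_1 = -30, M_2 = 27.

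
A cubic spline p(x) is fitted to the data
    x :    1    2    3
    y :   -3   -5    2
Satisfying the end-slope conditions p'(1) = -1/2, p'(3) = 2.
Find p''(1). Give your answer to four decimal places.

Put σ_i = p'' at the i-th knot. Here h = (1, 1) and Δ = (-2, 7), so the interior equations h_(i-1)·σ_(i-1) + 2(h_(i-1)+h_i)·σ_i + h_i·σ_(i+1) = 6(Δ_i − Δ_(i-1)) read
  1·σ_0 + 4·σ_1 + 1·σ_2 = 6(Δ_1 - Δ_0) = 54
Clamped end conditions give two more equations: 2h_0·σ_0 + h_0·σ_1 = 6(Δ_0 - p'(1)) = -9 and h_1·σ_1 + 2h_1·σ_2 = 6(p'(3) - Δ_1) = -30.
Solving: σ_0 = -67/4, σ_1 = 49/2, σ_2 = -109/4.

-16.7500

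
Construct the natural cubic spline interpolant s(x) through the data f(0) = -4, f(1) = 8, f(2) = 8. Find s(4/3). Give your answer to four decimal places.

Put M_i = s'' at the i-th knot. Here h = (1, 1) and Δ = (12, 0), so the interior equations h_(i-1)·M_(i-1) + 2(h_(i-1)+h_i)·M_i + h_i·M_(i+1) = 6(Δ_i − Δ_(i-1)) read
  1·M_0 + 4·M_1 + 1·M_2 = 6(Δ_1 - Δ_0) = -72
Natural end conditions: M_0 = M_2 = 0.
Solving the tridiagonal system: M_0 = 0, M_1 = -18, M_2 = 0.
On [1, 2], s(x) = 8 + 6·(x - 1) - 9·(x - 1)² + 3·(x - 1)³.
With (x - 1) = 1/3: s(4/3) = 82/9.

9.1111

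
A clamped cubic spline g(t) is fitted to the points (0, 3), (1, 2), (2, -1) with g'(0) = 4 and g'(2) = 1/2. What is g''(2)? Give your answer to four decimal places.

11.7500

Write M_i for g''(x_i). With h_i = 1, 1 and divided differences Δ_i = -1, -3, the continuity of g' gives the tridiagonal system
  1·M_0 + 4·M_1 + 1·M_2 = 6(Δ_1 - Δ_0) = -12
Clamped end conditions give two more equations: 2h_0·M_0 + h_0·M_1 = 6(Δ_0 - g'(0)) = -30 and h_1·M_1 + 2h_1·M_2 = 6(g'(2) - Δ_1) = 21.
Forward elimination and back-substitution give M_0 = -55/4, M_1 = -5/2, M_2 = 47/4.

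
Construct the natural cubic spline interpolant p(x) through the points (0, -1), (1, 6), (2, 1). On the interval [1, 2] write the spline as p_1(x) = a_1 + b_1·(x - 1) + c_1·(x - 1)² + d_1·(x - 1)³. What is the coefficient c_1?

-9

Put σ_i = p'' at the i-th knot. Here h = (1, 1) and Δ = (7, -5), so the interior equations h_(i-1)·σ_(i-1) + 2(h_(i-1)+h_i)·σ_i + h_i·σ_(i+1) = 6(Δ_i − Δ_(i-1)) read
  1·σ_0 + 4·σ_1 + 1·σ_2 = 6(Δ_1 - Δ_0) = -72
Natural end conditions: σ_0 = σ_2 = 0.
Forward elimination and back-substitution give σ_0 = 0, σ_1 = -18, σ_2 = 0.
On [1, 2], with p_1(x) = a_1 + b_1·(x - 1) + c_1·(x - 1)² + d_1·(x - 1)³: c_1 = σ_1/2 = -9, d_1 = (σ_2 - σ_1)/(6h_1) = 3, b_1 = Δ_1 - h_1(2σ_1 + σ_2)/6 = 1.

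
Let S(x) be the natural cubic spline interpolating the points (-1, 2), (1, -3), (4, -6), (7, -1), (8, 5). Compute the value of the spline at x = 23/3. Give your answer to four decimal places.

Put M_i = S'' at the i-th knot. Here h = (2, 3, 3, 1) and Δ = (-5/2, -1, 5/3, 6), so the interior equations h_(i-1)·M_(i-1) + 2(h_(i-1)+h_i)·M_i + h_i·M_(i+1) = 6(Δ_i − Δ_(i-1)) read
  2·M_0 + 10·M_1 + 3·M_2 = 6(Δ_1 - Δ_0) = 9
  3·M_1 + 12·M_2 + 3·M_3 = 6(Δ_2 - Δ_1) = 16
  3·M_2 + 8·M_3 + 1·M_4 = 6(Δ_3 - Δ_2) = 26
Natural end conditions: M_0 = M_4 = 0.
Forward elimination and back-substitution give M_0 = 0, M_1 = 211/266, M_2 = 142/399, M_3 = 829/266, M_4 = 0.
On [7, 8], S(x) = -1 + 3959/798·(x - 7) + 829/532·(x - 7)² - 829/1596·(x - 7)³.
With (x - 7) = 2/3: S(23/3) = 30661/10773.

2.8461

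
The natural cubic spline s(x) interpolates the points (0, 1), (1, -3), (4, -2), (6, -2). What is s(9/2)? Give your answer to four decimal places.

With M_i denoting the second derivative at x_i, h_i = 1, 3, 2, and Δ_i = (y_(i+1) − y_i)/h_i = -4, 1/3, 0:
  1·M_0 + 8·M_1 + 3·M_2 = 6(Δ_1 - Δ_0) = 26
  3·M_1 + 10·M_2 + 2·M_3 = 6(Δ_2 - Δ_1) = -2
Natural end conditions: M_0 = M_3 = 0.
Forward elimination and back-substitution give M_0 = 0, M_1 = 266/71, M_2 = -94/71, M_3 = 0.
On [4, 6], s(x) = -2 + 188/213·(x - 4) - 47/71·(x - 4)² + 47/426·(x - 4)³.
With (x - 4) = 1/2: s(9/2) = -1943/1136.

-1.7104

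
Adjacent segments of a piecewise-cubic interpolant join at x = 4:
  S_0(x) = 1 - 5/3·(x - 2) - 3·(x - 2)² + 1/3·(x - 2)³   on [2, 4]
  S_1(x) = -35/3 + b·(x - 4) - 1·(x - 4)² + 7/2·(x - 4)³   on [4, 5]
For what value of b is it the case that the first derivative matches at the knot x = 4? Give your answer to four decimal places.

-9.6667

S_0'(x) = -5/3 - 6·(x - 2) + 1·(x - 2)², so S_0'(4) = -29/3. On the right, S_1'(4) = b, so b = -29/3.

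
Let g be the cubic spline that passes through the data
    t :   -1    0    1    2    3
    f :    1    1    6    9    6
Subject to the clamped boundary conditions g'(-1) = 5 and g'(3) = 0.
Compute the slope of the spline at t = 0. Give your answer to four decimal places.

0.9643

Put M_i = g'' at the i-th knot. Here h = (1, 1, 1, 1) and Δ = (0, 5, 3, -3), so the interior equations h_(i-1)·M_(i-1) + 2(h_(i-1)+h_i)·M_i + h_i·M_(i+1) = 6(Δ_i − Δ_(i-1)) read
  1·M_0 + 4·M_1 + 1·M_2 = 6(Δ_1 - Δ_0) = 30
  1·M_1 + 4·M_2 + 1·M_3 = 6(Δ_2 - Δ_1) = -12
  1·M_2 + 4·M_3 + 1·M_4 = 6(Δ_3 - Δ_2) = -36
Clamped end conditions give two more equations: 2h_0·M_0 + h_0·M_1 = 6(Δ_0 - g'(-1)) = -30 and h_3·M_3 + 2h_3·M_4 = 6(g'(3) - Δ_3) = 18.
Hence M_0 = -307/14, M_1 = 97/7, M_2 = -7/2, M_3 = -83/7, M_4 = 209/14.
On [0, 1], g'(t) = b_1 + 2c_1·t + 3d_1·t² with b_1 = Δ_1 - h_1(2M_1 + M_2)/6 = 27/28, c_1 = M_1/2 = 97/14, d_1 = (M_2 - M_1)/(6h_1) = -81/28. So g'(0) = 27/28.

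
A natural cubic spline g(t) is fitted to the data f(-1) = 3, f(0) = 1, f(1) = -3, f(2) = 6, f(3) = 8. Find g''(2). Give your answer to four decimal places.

-17.0357

Put M_i = g'' at the i-th knot. Here h = (1, 1, 1, 1) and Δ = (-2, -4, 9, 2), so the interior equations h_(i-1)·M_(i-1) + 2(h_(i-1)+h_i)·M_i + h_i·M_(i+1) = 6(Δ_i − Δ_(i-1)) read
  1·M_0 + 4·M_1 + 1·M_2 = 6(Δ_1 - Δ_0) = -12
  1·M_1 + 4·M_2 + 1·M_3 = 6(Δ_2 - Δ_1) = 78
  1·M_2 + 4·M_3 + 1·M_4 = 6(Δ_3 - Δ_2) = -42
Natural end conditions: M_0 = M_4 = 0.
Solving the tridiagonal system: M_0 = 0, M_1 = -267/28, M_2 = 183/7, M_3 = -477/28, M_4 = 0.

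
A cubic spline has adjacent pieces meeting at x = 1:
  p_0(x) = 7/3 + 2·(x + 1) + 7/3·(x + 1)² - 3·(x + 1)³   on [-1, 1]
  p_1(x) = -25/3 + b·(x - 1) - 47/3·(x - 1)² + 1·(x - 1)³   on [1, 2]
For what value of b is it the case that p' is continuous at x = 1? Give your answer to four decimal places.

p_0'(x) = 2 + 14/3·(x + 1) - 9·(x + 1)², so p_0'(1) = -74/3. On the right, p_1'(1) = b, so b = -74/3.

-24.6667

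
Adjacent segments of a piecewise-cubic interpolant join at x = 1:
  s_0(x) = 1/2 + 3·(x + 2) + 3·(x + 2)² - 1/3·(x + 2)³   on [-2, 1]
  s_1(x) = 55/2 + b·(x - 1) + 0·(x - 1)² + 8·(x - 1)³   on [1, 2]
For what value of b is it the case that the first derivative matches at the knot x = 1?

12

s_0'(x) = 3 + 6·(x + 2) - 1·(x + 2)², so s_0'(1) = 12. On the right, s_1'(1) = b, so b = 12.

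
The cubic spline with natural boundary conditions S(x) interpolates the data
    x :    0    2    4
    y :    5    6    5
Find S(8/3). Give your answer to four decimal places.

5.8519

Let σ_i = S''(x_i). Step sizes h_i = 2, 2; slopes of the chords Δ_i = (y_(i+1) - y_i)/h_i = 1/2, -1/2.
  2·σ_0 + 8·σ_1 + 2·σ_2 = 6(Δ_1 - Δ_0) = -6
Natural end conditions: σ_0 = σ_2 = 0.
Solving the tridiagonal system: σ_0 = 0, σ_1 = -3/4, σ_2 = 0.
On [2, 4], S(x) = 6 + 0·(x - 2) - 3/8·(x - 2)² + 1/16·(x - 2)³.
With (x - 2) = 2/3: S(8/3) = 158/27.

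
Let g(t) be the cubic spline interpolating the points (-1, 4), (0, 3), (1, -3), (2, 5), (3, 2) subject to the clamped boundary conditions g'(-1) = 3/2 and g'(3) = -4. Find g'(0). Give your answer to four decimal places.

-6.1161

Put M_i = g'' at the i-th knot. Here h = (1, 1, 1, 1) and Δ = (-1, -6, 8, -3), so the interior equations h_(i-1)·M_(i-1) + 2(h_(i-1)+h_i)·M_i + h_i·M_(i+1) = 6(Δ_i − Δ_(i-1)) read
  1·M_0 + 4·M_1 + 1·M_2 = 6(Δ_1 - Δ_0) = -30
  1·M_1 + 4·M_2 + 1·M_3 = 6(Δ_2 - Δ_1) = 84
  1·M_2 + 4·M_3 + 1·M_4 = 6(Δ_3 - Δ_2) = -66
Clamped end conditions give two more equations: 2h_0·M_0 + h_0·M_1 = 6(Δ_0 - g'(-1)) = -15 and h_3·M_3 + 2h_3·M_4 = 6(g'(3) - Δ_3) = -6.
Solving the tridiagonal system: M_0 = 13/56, M_1 = -433/28, M_2 = 253/8, M_3 = -757/28, M_4 = 589/56.
On [0, 1], g'(t) = b_1 + 2c_1·t + 3d_1·t² with b_1 = Δ_1 - h_1(2M_1 + M_2)/6 = -685/112, c_1 = M_1/2 = -433/56, d_1 = (M_2 - M_1)/(6h_1) = 879/112. So g'(0) = -685/112.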